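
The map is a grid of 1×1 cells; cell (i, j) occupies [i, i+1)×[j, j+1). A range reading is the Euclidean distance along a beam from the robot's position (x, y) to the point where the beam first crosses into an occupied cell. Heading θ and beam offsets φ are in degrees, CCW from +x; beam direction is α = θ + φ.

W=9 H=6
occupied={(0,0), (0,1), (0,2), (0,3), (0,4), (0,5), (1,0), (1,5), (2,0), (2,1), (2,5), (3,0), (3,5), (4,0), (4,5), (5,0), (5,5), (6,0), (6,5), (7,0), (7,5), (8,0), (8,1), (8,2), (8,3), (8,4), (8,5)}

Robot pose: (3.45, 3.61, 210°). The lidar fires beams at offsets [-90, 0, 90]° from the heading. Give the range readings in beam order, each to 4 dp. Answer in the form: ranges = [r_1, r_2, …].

beam 1: φ=-90°, α=120°
  dir = (cos 120°, sin 120°) = (-0.5000, 0.8660); from cell (3,3)
  next x-line at t=0.9000, next y-line at t=0.4503; Δt_x=2.0000, Δt_y=1.1547
    y: enter (3,4) at t=0.4503
    x: enter (2,4) at t=0.9000
    y: enter (2,5) at t=1.6050 ← occupied
  → r_1 = 1.6050
beam 2: φ=0°, α=210°
  dir = (cos 210°, sin 210°) = (-0.8660, -0.5000); from cell (3,3)
  next x-line at t=0.5196, next y-line at t=1.2200; Δt_x=1.1547, Δt_y=2.0000
    x: enter (2,3) at t=0.5196
    y: enter (2,2) at t=1.2200
    x: enter (1,2) at t=1.6743
    x: enter (0,2) at t=2.8290 ← occupied
  → r_2 = 2.8290
beam 3: φ=90°, α=300°
  dir = (cos 300°, sin 300°) = (0.5000, -0.8660); from cell (3,3)
  next x-line at t=1.1000, next y-line at t=0.7044; Δt_x=2.0000, Δt_y=1.1547
    y: enter (3,2) at t=0.7044
    x: enter (4,2) at t=1.1000
    y: enter (4,1) at t=1.8591
    y: enter (4,0) at t=3.0138 ← occupied
  → r_3 = 3.0138

ranges = [1.6050, 2.8290, 3.0138]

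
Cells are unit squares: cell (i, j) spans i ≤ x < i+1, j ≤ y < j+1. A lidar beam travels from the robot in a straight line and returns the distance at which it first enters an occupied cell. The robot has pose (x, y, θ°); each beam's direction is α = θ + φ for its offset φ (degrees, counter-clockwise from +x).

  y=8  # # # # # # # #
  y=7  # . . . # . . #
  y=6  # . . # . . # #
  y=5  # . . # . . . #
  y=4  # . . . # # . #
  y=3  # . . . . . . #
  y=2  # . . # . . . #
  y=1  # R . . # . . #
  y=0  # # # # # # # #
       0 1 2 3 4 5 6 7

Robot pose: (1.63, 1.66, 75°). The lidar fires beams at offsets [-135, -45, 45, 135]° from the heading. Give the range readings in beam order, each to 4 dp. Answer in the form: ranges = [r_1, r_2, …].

beam 1: φ=-135°, α=300°
  direction (0.5000, -0.8660); cell (1,1); t to first gridline: x 0.7400, y 0.7621 (then +2.0000 / +1.1547)
    (2,1) via x @ 0.7400
    (2,0) via y @ 0.7621  # hit
  → r_1 = 0.7621
beam 2: φ=-45°, α=30°
  direction (0.8660, 0.5000); cell (1,1); t to first gridline: x 0.4272, y 0.6800 (then +1.1547 / +2.0000)
    (2,1) via x @ 0.4272
    (2,2) via y @ 0.6800
    (3,2) via x @ 1.5819  # hit
  → r_2 = 1.5819
beam 3: φ=45°, α=120°
  direction (-0.5000, 0.8660); cell (1,1); t to first gridline: x 1.2600, y 0.3926 (then +2.0000 / +1.1547)
    (1,2) via y @ 0.3926
    (0,2) via x @ 1.2600  # hit
  → r_3 = 1.2600
beam 4: φ=135°, α=210°
  direction (-0.8660, -0.5000); cell (1,1); t to first gridline: x 0.7275, y 1.3200 (then +1.1547 / +2.0000)
    (0,1) via x @ 0.7275  # hit
  → r_4 = 0.7275

ranges = [0.7621, 1.5819, 1.2600, 0.7275]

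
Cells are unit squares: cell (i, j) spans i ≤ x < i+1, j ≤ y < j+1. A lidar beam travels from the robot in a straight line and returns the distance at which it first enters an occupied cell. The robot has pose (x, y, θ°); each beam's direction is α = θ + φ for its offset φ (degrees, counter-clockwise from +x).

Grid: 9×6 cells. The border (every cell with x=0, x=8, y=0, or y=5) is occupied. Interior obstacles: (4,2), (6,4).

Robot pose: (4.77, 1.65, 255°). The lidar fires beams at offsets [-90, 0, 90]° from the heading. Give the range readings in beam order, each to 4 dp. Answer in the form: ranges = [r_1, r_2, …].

ranges = [3.9030, 0.6729, 2.5114]

beam 1: φ=-90°, α=165°
  d=(-0.9659,0.2588)  start (4,1)  tX=0.7972 tY=1.3523  stride 1/|dx|=1.0353 1/|dy|=3.8637
    cross x-line → (3,1), t=0.7972
    cross y-line → (3,2), t=1.3523
    cross x-line → (2,2), t=1.8324
    cross x-line → (1,2), t=2.8677
    cross x-line → (0,2), t=3.9030 (wall)
  → r_1 = 3.9030
beam 2: φ=0°, α=255°
  d=(-0.2588,-0.9659)  start (4,1)  tX=2.9751 tY=0.6729  stride 1/|dx|=3.8637 1/|dy|=1.0353
    cross y-line → (4,0), t=0.6729 (wall)
  → r_2 = 0.6729
beam 3: φ=90°, α=345°
  d=(0.9659,-0.2588)  start (4,1)  tX=0.2381 tY=2.5114  stride 1/|dx|=1.0353 1/|dy|=3.8637
    cross x-line → (5,1), t=0.2381
    cross x-line → (6,1), t=1.2734
    cross x-line → (7,1), t=2.3087
    cross y-line → (7,0), t=2.5114 (wall)
  → r_3 = 2.5114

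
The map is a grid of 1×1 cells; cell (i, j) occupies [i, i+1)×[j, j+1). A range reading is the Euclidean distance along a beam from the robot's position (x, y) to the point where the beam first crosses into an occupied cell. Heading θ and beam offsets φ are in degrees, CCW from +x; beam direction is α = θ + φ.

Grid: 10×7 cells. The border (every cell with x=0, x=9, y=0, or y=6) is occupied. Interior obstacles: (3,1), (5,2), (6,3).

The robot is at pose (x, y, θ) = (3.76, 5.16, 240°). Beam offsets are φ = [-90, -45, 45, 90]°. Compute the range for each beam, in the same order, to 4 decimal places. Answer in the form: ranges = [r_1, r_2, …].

beam 1: φ=-90°, α=150°
  dir = (cos 150°, sin 150°) = (-0.8660, 0.5000); from cell (3,5)
  next x-line at t=0.8776, next y-line at t=1.6800; Δt_x=1.1547, Δt_y=2.0000
    x: enter (2,5) at t=0.8776
    y: enter (2,6) at t=1.6800 ← occupied
  → r_1 = 1.6800
beam 2: φ=-45°, α=195°
  dir = (cos 195°, sin 195°) = (-0.9659, -0.2588); from cell (3,5)
  next x-line at t=0.7868, next y-line at t=0.6182; Δt_x=1.0353, Δt_y=3.8637
    y: enter (3,4) at t=0.6182
    x: enter (2,4) at t=0.7868
    x: enter (1,4) at t=1.8221
    x: enter (0,4) at t=2.8574 ← occupied
  → r_2 = 2.8574
beam 3: φ=45°, α=285°
  dir = (cos 285°, sin 285°) = (0.2588, -0.9659); from cell (3,5)
  next x-line at t=0.9273, next y-line at t=0.1656; Δt_x=3.8637, Δt_y=1.0353
    y: enter (3,4) at t=0.1656
    x: enter (4,4) at t=0.9273
    y: enter (4,3) at t=1.2009
    y: enter (4,2) at t=2.2362
    y: enter (4,1) at t=3.2715
    y: enter (4,0) at t=4.3067 ← occupied
  → r_3 = 4.3067
beam 4: φ=90°, α=330°
  dir = (cos 330°, sin 330°) = (0.8660, -0.5000); from cell (3,5)
  next x-line at t=0.2771, next y-line at t=0.3200; Δt_x=1.1547, Δt_y=2.0000
    x: enter (4,5) at t=0.2771
    y: enter (4,4) at t=0.3200
    x: enter (5,4) at t=1.4318
    y: enter (5,3) at t=2.3200
    x: enter (6,3) at t=2.5865 ← occupied
  → r_4 = 2.5865

ranges = [1.6800, 2.8574, 4.3067, 2.5865]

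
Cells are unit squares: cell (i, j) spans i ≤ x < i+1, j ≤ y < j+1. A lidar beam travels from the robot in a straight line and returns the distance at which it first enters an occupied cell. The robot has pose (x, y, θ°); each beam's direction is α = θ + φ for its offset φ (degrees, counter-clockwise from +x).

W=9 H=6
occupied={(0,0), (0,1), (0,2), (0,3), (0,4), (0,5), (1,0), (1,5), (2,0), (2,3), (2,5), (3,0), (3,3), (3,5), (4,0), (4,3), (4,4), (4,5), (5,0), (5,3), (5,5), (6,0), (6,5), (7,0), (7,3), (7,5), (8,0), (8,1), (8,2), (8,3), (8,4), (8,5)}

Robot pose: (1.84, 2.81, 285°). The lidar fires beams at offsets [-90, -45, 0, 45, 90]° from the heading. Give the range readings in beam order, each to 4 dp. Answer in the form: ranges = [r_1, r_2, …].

beam 1: φ=-90°, α=195°
  direction (-0.9659, -0.2588); cell (1,2); t to first gridline: x 0.8696, y 3.1296 (then +1.0353 / +3.8637)
    (0,2) via x @ 0.8696  # hit
  → r_1 = 0.8696
beam 2: φ=-45°, α=240°
  direction (-0.5000, -0.8660); cell (1,2); t to first gridline: x 1.6800, y 0.9353 (then +2.0000 / +1.1547)
    (1,1) via y @ 0.9353
    (0,1) via x @ 1.6800  # hit
  → r_2 = 1.6800
beam 3: φ=0°, α=285°
  direction (0.2588, -0.9659); cell (1,2); t to first gridline: x 0.6182, y 0.8386 (then +3.8637 / +1.0353)
    (2,2) via x @ 0.6182
    (2,1) via y @ 0.8386
    (2,0) via y @ 1.8738  # hit
  → r_3 = 1.8738
beam 4: φ=45°, α=330°
  direction (0.8660, -0.5000); cell (1,2); t to first gridline: x 0.1848, y 1.6200 (then +1.1547 / +2.0000)
    (2,2) via x @ 0.1848
    (3,2) via x @ 1.3395
    (3,1) via y @ 1.6200
    (4,1) via x @ 2.4942
    (4,0) via y @ 3.6200  # hit
  → r_4 = 3.6200
beam 5: φ=90°, α=15°
  direction (0.9659, 0.2588); cell (1,2); t to first gridline: x 0.1656, y 0.7341 (then +1.0353 / +3.8637)
    (2,2) via x @ 0.1656
    (2,3) via y @ 0.7341  # hit
  → r_5 = 0.7341

ranges = [0.8696, 1.6800, 1.8738, 3.6200, 0.7341]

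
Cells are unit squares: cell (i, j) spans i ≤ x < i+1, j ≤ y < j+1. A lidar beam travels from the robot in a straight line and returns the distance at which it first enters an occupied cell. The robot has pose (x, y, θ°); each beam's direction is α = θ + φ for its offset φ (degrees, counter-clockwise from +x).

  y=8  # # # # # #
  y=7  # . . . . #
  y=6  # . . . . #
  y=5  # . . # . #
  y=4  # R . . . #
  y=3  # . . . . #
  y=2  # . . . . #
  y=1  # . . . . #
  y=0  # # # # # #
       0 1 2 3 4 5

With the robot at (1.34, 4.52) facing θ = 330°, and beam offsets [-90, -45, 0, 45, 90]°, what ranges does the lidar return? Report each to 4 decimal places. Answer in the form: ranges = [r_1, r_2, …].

ranges = [0.6800, 3.6442, 4.2262, 1.8546, 4.0184]

beam 1: φ=-90°, α=240°
  d=(-0.5000,-0.8660)  start (1,4)  tX=0.6800 tY=0.6004  stride 1/|dx|=2.0000 1/|dy|=1.1547
    cross y-line → (1,3), t=0.6004
    cross x-line → (0,3), t=0.6800 (wall)
  → r_1 = 0.6800
beam 2: φ=-45°, α=285°
  d=(0.2588,-0.9659)  start (1,4)  tX=2.5500 tY=0.5383  stride 1/|dx|=3.8637 1/|dy|=1.0353
    cross y-line → (1,3), t=0.5383
    cross y-line → (1,2), t=1.5736
    cross x-line → (2,2), t=2.5500
    cross y-line → (2,1), t=2.6089
    cross y-line → (2,0), t=3.6442 (wall)
  → r_2 = 3.6442
beam 3: φ=0°, α=330°
  d=(0.8660,-0.5000)  start (1,4)  tX=0.7621 tY=1.0400  stride 1/|dx|=1.1547 1/|dy|=2.0000
    cross x-line → (2,4), t=0.7621
    cross y-line → (2,3), t=1.0400
    cross x-line → (3,3), t=1.9168
    cross y-line → (3,2), t=3.0400
    cross x-line → (4,2), t=3.0715
    cross x-line → (5,2), t=4.2262 (wall)
  → r_3 = 4.2262
beam 4: φ=45°, α=15°
  d=(0.9659,0.2588)  start (1,4)  tX=0.6833 tY=1.8546  stride 1/|dx|=1.0353 1/|dy|=3.8637
    cross x-line → (2,4), t=0.6833
    cross x-line → (3,4), t=1.7186
    cross y-line → (3,5), t=1.8546 (wall)
  → r_4 = 1.8546
beam 5: φ=90°, α=60°
  d=(0.5000,0.8660)  start (1,4)  tX=1.3200 tY=0.5543  stride 1/|dx|=2.0000 1/|dy|=1.1547
    cross y-line → (1,5), t=0.5543
    cross x-line → (2,5), t=1.3200
    cross y-line → (2,6), t=1.7090
    cross y-line → (2,7), t=2.8637
    cross x-line → (3,7), t=3.3200
    cross y-line → (3,8), t=4.0184 (wall)
  → r_5 = 4.0184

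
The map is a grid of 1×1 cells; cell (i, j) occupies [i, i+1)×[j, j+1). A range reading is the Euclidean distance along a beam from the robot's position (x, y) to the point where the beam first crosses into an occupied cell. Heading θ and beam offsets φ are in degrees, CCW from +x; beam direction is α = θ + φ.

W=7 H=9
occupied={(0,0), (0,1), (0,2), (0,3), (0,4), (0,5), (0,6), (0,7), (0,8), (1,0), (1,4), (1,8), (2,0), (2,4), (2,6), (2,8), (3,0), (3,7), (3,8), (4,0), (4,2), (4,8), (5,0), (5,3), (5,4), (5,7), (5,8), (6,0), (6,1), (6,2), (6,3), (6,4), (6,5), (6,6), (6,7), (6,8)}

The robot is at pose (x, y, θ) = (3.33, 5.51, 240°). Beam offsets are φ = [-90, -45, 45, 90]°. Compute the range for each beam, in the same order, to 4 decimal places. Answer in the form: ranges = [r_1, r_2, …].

ranges = [0.9800, 1.9705, 2.5985, 1.9283]

beam 1: φ=-90°, α=150°
  cosα=-0.8660 sinα=0.5000 | (3,5) | tMaxX 0.3811 tMaxY 0.9800 | tΔX 1.1547 tΔY 2.0000
    t=0.3811 [x] (2,5)
    t=0.9800 [y] (2,6) — stop
  → r_1 = 0.9800
beam 2: φ=-45°, α=195°
  cosα=-0.9659 sinα=-0.2588 | (3,5) | tMaxX 0.3416 tMaxY 1.9705 | tΔX 1.0353 tΔY 3.8637
    t=0.3416 [x] (2,5)
    t=1.3769 [x] (1,5)
    t=1.9705 [y] (1,4) — stop
  → r_2 = 1.9705
beam 3: φ=45°, α=285°
  cosα=0.2588 sinα=-0.9659 | (3,5) | tMaxX 2.5887 tMaxY 0.5280 | tΔX 3.8637 tΔY 1.0353
    t=0.5280 [y] (3,4)
    t=1.5633 [y] (3,3)
    t=2.5887 [x] (4,3)
    t=2.5985 [y] (4,2) — stop
  → r_3 = 2.5985
beam 4: φ=90°, α=330°
  cosα=0.8660 sinα=-0.5000 | (3,5) | tMaxX 0.7736 tMaxY 1.0200 | tΔX 1.1547 tΔY 2.0000
    t=0.7736 [x] (4,5)
    t=1.0200 [y] (4,4)
    t=1.9283 [x] (5,4) — stop
  → r_4 = 1.9283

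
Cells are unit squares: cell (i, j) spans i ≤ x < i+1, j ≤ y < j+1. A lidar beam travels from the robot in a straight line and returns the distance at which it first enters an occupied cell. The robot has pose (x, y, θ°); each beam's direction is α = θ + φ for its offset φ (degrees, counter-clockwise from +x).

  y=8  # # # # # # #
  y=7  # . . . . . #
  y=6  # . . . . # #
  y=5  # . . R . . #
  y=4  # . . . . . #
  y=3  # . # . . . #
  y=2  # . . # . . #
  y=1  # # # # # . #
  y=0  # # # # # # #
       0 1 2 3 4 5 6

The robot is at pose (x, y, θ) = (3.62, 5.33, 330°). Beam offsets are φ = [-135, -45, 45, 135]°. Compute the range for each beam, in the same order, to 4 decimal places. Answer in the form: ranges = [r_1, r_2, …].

ranges = [2.7124, 3.4475, 2.4640, 2.7642]

beam 1: φ=-135°, α=195°
  d=(-0.9659,-0.2588)  start (3,5)  tX=0.6419 tY=1.2750  stride 1/|dx|=1.0353 1/|dy|=3.8637
    cross x-line → (2,5), t=0.6419
    cross y-line → (2,4), t=1.2750
    cross x-line → (1,4), t=1.6771
    cross x-line → (0,4), t=2.7124 (wall)
  → r_1 = 2.7124
beam 2: φ=-45°, α=285°
  d=(0.2588,-0.9659)  start (3,5)  tX=1.4682 tY=0.3416  stride 1/|dx|=3.8637 1/|dy|=1.0353
    cross y-line → (3,4), t=0.3416
    cross y-line → (3,3), t=1.3769
    cross x-line → (4,3), t=1.4682
    cross y-line → (4,2), t=2.4122
    cross y-line → (4,1), t=3.4475 (wall)
  → r_2 = 3.4475
beam 3: φ=45°, α=15°
  d=(0.9659,0.2588)  start (3,5)  tX=0.3934 tY=2.5887  stride 1/|dx|=1.0353 1/|dy|=3.8637
    cross x-line → (4,5), t=0.3934
    cross x-line → (5,5), t=1.4287
    cross x-line → (6,5), t=2.4640 (wall)
  → r_3 = 2.4640
beam 4: φ=135°, α=105°
  d=(-0.2588,0.9659)  start (3,5)  tX=2.3955 tY=0.6936  stride 1/|dx|=3.8637 1/|dy|=1.0353
    cross y-line → (3,6), t=0.6936
    cross y-line → (3,7), t=1.7289
    cross x-line → (2,7), t=2.3955
    cross y-line → (2,8), t=2.7642 (wall)
  → r_4 = 2.7642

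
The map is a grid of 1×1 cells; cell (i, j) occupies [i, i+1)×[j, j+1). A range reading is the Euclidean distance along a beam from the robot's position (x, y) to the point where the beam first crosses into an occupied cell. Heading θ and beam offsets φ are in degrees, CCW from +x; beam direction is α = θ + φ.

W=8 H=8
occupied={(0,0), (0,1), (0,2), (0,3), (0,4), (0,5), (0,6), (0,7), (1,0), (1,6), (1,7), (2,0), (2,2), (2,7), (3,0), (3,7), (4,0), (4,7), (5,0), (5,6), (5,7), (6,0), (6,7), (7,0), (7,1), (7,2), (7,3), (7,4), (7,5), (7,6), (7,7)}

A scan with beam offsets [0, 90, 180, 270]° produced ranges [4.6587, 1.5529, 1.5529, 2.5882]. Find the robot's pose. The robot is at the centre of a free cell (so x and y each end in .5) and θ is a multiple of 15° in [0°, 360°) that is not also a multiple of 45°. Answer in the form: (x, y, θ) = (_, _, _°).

Candidates: 33 free-cell centres × 16 headings = 528 poses. Raycast each; keep the one whose scan matches to 4 dp.
  (1.5, 1.5, 165°): beam 1 = 0.5176 ≠ 4.6587 ✗
  (4.5, 2.5, 150°): beam 1 = 4.0415 ≠ 4.6587 ✗
  (6.5, 5.5, 240°): beam 1 = 5.1962 ≠ 4.6587 ✗
  …
  (4.5, 2.5, 105°): r_1=4.6587, r_2=1.5529, r_3=1.5529, r_4=2.5882 — all match ✓
Unique over the lattice → pose = (4.5, 2.5, 105°).

(x, y, θ) = (4.5, 2.5, 105°)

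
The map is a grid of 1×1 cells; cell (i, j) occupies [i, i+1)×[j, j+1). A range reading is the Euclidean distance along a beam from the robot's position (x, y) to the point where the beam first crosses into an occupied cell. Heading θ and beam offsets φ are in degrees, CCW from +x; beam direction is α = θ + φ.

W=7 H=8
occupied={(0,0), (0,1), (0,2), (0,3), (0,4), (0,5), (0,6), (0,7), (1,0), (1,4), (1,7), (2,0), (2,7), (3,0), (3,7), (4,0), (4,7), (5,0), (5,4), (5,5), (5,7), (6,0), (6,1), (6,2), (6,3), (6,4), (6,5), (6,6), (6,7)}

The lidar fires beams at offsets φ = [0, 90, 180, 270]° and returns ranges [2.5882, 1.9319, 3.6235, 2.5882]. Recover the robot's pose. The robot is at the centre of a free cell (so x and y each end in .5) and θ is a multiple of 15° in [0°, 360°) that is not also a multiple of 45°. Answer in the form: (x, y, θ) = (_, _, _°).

Enumerate (i+0.5, j+0.5, θ) over the 27 free cells and 16 admissible headings. For each, cast all 4 beams and compare to the given ranges.
  (2.5, 4.5, 75°): beam 2 = 0.5176 ≠ 1.9319 ✗
  (5.5, 6.5, 75°): beam 1 = 0.5176 ≠ 2.5882 ✗
  (4.5, 2.5, 150°): beam 1 = 3.0000 ≠ 2.5882 ✗
  …
  (3.5, 3.5, 285°): r_1=2.5882, r_2=1.9319, r_3=3.6235, r_4=2.5882 — all match ✓
No second candidate reproduces the full scan.

(x, y, θ) = (3.5, 3.5, 285°)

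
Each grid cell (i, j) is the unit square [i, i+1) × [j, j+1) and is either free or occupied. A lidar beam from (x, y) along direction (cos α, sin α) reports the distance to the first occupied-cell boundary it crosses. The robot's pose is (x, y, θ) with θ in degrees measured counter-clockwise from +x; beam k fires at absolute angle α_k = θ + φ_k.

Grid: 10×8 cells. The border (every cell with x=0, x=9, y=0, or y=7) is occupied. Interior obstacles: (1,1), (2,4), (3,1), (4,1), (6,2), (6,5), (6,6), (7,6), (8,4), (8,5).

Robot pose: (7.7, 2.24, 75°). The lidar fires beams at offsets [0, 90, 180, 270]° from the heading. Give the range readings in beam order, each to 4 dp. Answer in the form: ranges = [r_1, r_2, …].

beam 1: φ=0°, α=75°
  cosα=0.2588 sinα=0.9659 | (7,2) | tMaxX 1.1591 tMaxY 0.7868 | tΔX 3.8637 tΔY 1.0353
    t=0.7868 [y] (7,3)
    t=1.1591 [x] (8,3)
    t=1.8221 [y] (8,4) — stop
  → r_1 = 1.8221
beam 2: φ=90°, α=165°
  cosα=-0.9659 sinα=0.2588 | (7,2) | tMaxX 0.7247 tMaxY 2.9364 | tΔX 1.0353 tΔY 3.8637
    t=0.7247 [x] (6,2) — stop
  → r_2 = 0.7247
beam 3: φ=180°, α=255°
  cosα=-0.2588 sinα=-0.9659 | (7,2) | tMaxX 2.7046 tMaxY 0.2485 | tΔX 3.8637 tΔY 1.0353
    t=0.2485 [y] (7,1)
    t=1.2837 [y] (7,0) — stop
  → r_3 = 1.2837
beam 4: φ=270°, α=345°
  cosα=0.9659 sinα=-0.2588 | (7,2) | tMaxX 0.3106 tMaxY 0.9273 | tΔX 1.0353 tΔY 3.8637
    t=0.3106 [x] (8,2)
    t=0.9273 [y] (8,1)
    t=1.3459 [x] (9,1) — stop
  → r_4 = 1.3459

ranges = [1.8221, 0.7247, 1.2837, 1.3459]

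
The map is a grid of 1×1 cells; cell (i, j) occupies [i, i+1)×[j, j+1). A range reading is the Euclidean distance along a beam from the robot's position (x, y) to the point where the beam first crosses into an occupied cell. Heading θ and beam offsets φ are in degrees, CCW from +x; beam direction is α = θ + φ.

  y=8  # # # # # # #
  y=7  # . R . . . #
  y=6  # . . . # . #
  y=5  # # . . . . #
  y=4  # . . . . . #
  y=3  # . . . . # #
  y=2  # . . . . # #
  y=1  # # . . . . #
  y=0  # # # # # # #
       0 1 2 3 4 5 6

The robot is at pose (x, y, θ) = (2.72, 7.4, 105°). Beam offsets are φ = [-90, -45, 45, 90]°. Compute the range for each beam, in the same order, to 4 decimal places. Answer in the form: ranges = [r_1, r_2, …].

beam 1: φ=-90°, α=15°
  d=(0.9659,0.2588)  start (2,7)  tX=0.2899 tY=2.3182  stride 1/|dx|=1.0353 1/|dy|=3.8637
    cross x-line → (3,7), t=0.2899
    cross x-line → (4,7), t=1.3252
    cross y-line → (4,8), t=2.3182 (wall)
  → r_1 = 2.3182
beam 2: φ=-45°, α=60°
  d=(0.5000,0.8660)  start (2,7)  tX=0.5600 tY=0.6928  stride 1/|dx|=2.0000 1/|dy|=1.1547
    cross x-line → (3,7), t=0.5600
    cross y-line → (3,8), t=0.6928 (wall)
  → r_2 = 0.6928
beam 3: φ=45°, α=150°
  d=(-0.8660,0.5000)  start (2,7)  tX=0.8314 tY=1.2000  stride 1/|dx|=1.1547 1/|dy|=2.0000
    cross x-line → (1,7), t=0.8314
    cross y-line → (1,8), t=1.2000 (wall)
  → r_3 = 1.2000
beam 4: φ=90°, α=195°
  d=(-0.9659,-0.2588)  start (2,7)  tX=0.7454 tY=1.5455  stride 1/|dx|=1.0353 1/|dy|=3.8637
    cross x-line → (1,7), t=0.7454
    cross y-line → (1,6), t=1.5455
    cross x-line → (0,6), t=1.7807 (wall)
  → r_4 = 1.7807

ranges = [2.3182, 0.6928, 1.2000, 1.7807]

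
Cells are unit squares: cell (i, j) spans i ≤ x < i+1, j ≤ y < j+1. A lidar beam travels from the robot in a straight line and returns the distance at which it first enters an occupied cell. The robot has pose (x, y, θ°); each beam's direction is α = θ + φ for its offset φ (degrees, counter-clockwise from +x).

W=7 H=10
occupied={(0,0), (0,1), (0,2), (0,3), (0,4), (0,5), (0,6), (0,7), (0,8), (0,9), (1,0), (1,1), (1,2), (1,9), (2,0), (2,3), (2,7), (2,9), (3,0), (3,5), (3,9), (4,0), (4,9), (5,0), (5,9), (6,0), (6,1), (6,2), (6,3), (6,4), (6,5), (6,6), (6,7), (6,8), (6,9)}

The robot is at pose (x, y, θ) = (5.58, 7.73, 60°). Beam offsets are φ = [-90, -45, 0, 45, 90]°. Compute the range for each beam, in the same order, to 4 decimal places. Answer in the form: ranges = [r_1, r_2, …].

ranges = [0.4850, 0.4348, 0.8400, 1.3148, 2.5400]

beam 1: φ=-90°, α=330°
  dir = (cos 330°, sin 330°) = (0.8660, -0.5000); from cell (5,7)
  next x-line at t=0.4850, next y-line at t=1.4600; Δt_x=1.1547, Δt_y=2.0000
    x: enter (6,7) at t=0.4850 ← occupied
  → r_1 = 0.4850
beam 2: φ=-45°, α=15°
  dir = (cos 15°, sin 15°) = (0.9659, 0.2588); from cell (5,7)
  next x-line at t=0.4348, next y-line at t=1.0432; Δt_x=1.0353, Δt_y=3.8637
    x: enter (6,7) at t=0.4348 ← occupied
  → r_2 = 0.4348
beam 3: φ=0°, α=60°
  dir = (cos 60°, sin 60°) = (0.5000, 0.8660); from cell (5,7)
  next x-line at t=0.8400, next y-line at t=0.3118; Δt_x=2.0000, Δt_y=1.1547
    y: enter (5,8) at t=0.3118
    x: enter (6,8) at t=0.8400 ← occupied
  → r_3 = 0.8400
beam 4: φ=45°, α=105°
  dir = (cos 105°, sin 105°) = (-0.2588, 0.9659); from cell (5,7)
  next x-line at t=2.2409, next y-line at t=0.2795; Δt_x=3.8637, Δt_y=1.0353
    y: enter (5,8) at t=0.2795
    y: enter (5,9) at t=1.3148 ← occupied
  → r_4 = 1.3148
beam 5: φ=90°, α=150°
  dir = (cos 150°, sin 150°) = (-0.8660, 0.5000); from cell (5,7)
  next x-line at t=0.6697, next y-line at t=0.5400; Δt_x=1.1547, Δt_y=2.0000
    y: enter (5,8) at t=0.5400
    x: enter (4,8) at t=0.6697
    x: enter (3,8) at t=1.8244
    y: enter (3,9) at t=2.5400 ← occupied
  → r_5 = 2.5400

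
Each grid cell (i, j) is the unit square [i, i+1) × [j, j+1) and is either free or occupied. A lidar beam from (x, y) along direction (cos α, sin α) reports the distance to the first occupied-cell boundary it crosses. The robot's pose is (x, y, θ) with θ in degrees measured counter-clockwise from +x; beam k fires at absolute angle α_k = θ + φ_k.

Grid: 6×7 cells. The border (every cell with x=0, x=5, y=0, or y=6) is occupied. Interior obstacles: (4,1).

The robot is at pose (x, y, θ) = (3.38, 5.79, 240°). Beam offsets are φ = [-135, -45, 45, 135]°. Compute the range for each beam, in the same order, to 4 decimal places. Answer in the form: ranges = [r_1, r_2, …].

beam 1: φ=-135°, α=105°
  dir = (cos 105°, sin 105°) = (-0.2588, 0.9659); from cell (3,5)
  next x-line at t=1.4682, next y-line at t=0.2174; Δt_x=3.8637, Δt_y=1.0353
    y: enter (3,6) at t=0.2174 ← occupied
  → r_1 = 0.2174
beam 2: φ=-45°, α=195°
  dir = (cos 195°, sin 195°) = (-0.9659, -0.2588); from cell (3,5)
  next x-line at t=0.3934, next y-line at t=3.0523; Δt_x=1.0353, Δt_y=3.8637
    x: enter (2,5) at t=0.3934
    x: enter (1,5) at t=1.4287
    x: enter (0,5) at t=2.4640 ← occupied
  → r_2 = 2.4640
beam 3: φ=45°, α=285°
  dir = (cos 285°, sin 285°) = (0.2588, -0.9659); from cell (3,5)
  next x-line at t=2.3955, next y-line at t=0.8179; Δt_x=3.8637, Δt_y=1.0353
    y: enter (3,4) at t=0.8179
    y: enter (3,3) at t=1.8531
    x: enter (4,3) at t=2.3955
    y: enter (4,2) at t=2.8884
    y: enter (4,1) at t=3.9237 ← occupied
  → r_3 = 3.9237
beam 4: φ=135°, α=15°
  dir = (cos 15°, sin 15°) = (0.9659, 0.2588); from cell (3,5)
  next x-line at t=0.6419, next y-line at t=0.8114; Δt_x=1.0353, Δt_y=3.8637
    x: enter (4,5) at t=0.6419
    y: enter (4,6) at t=0.8114 ← occupied
  → r_4 = 0.8114

ranges = [0.2174, 2.4640, 3.9237, 0.8114]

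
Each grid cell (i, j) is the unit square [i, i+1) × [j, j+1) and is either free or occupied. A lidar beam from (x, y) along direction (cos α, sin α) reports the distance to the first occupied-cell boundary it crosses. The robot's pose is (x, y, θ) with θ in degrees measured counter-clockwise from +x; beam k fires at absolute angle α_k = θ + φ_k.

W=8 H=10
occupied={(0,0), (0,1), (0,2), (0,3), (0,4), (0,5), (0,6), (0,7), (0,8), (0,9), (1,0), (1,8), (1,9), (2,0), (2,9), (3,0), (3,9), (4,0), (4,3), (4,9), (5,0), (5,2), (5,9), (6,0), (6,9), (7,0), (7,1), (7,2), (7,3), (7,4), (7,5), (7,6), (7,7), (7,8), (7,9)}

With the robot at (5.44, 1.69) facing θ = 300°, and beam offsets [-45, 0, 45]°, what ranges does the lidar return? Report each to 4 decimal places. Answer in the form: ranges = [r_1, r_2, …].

beam 1: φ=-45°, α=255°
  cosα=-0.2588 sinα=-0.9659 | (5,1) | tMaxX 1.7000 tMaxY 0.7143 | tΔX 3.8637 tΔY 1.0353
    t=0.7143 [y] (5,0) — stop
  → r_1 = 0.7143
beam 2: φ=0°, α=300°
  cosα=0.5000 sinα=-0.8660 | (5,1) | tMaxX 1.1200 tMaxY 0.7967 | tΔX 2.0000 tΔY 1.1547
    t=0.7967 [y] (5,0) — stop
  → r_2 = 0.7967
beam 3: φ=45°, α=345°
  cosα=0.9659 sinα=-0.2588 | (5,1) | tMaxX 0.5798 tMaxY 2.6660 | tΔX 1.0353 tΔY 3.8637
    t=0.5798 [x] (6,1)
    t=1.6150 [x] (7,1) — stop
  → r_3 = 1.6150

ranges = [0.7143, 0.7967, 1.6150]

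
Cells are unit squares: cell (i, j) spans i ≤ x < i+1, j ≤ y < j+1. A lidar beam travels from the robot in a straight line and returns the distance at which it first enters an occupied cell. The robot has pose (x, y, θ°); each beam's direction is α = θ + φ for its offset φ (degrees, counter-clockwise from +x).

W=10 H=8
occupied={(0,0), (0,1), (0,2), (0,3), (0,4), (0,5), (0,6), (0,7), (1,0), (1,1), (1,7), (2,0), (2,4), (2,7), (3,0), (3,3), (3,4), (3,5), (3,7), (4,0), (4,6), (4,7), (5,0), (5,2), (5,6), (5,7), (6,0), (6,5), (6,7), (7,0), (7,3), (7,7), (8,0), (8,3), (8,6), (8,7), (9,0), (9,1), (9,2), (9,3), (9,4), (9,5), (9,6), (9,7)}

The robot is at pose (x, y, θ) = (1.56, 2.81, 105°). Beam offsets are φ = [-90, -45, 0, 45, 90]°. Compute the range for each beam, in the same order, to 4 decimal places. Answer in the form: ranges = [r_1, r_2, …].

beam 1: φ=-90°, α=15°
  direction (0.9659, 0.2588); cell (1,2); t to first gridline: x 0.4555, y 0.7341 (then +1.0353 / +3.8637)
    (2,2) via x @ 0.4555
    (2,3) via y @ 0.7341
    (3,3) via x @ 1.4908  # hit
  → r_1 = 1.4908
beam 2: φ=-45°, α=60°
  direction (0.5000, 0.8660); cell (1,2); t to first gridline: x 0.8800, y 0.2194 (then +2.0000 / +1.1547)
    (1,3) via y @ 0.2194
    (2,3) via x @ 0.8800
    (2,4) via y @ 1.3741  # hit
  → r_2 = 1.3741
beam 3: φ=0°, α=105°
  direction (-0.2588, 0.9659); cell (1,2); t to first gridline: x 2.1637, y 0.1967 (then +3.8637 / +1.0353)
    (1,3) via y @ 0.1967
    (1,4) via y @ 1.2320
    (0,4) via x @ 2.1637  # hit
  → r_3 = 2.1637
beam 4: φ=45°, α=150°
  direction (-0.8660, 0.5000); cell (1,2); t to first gridline: x 0.6466, y 0.3800 (then +1.1547 / +2.0000)
    (1,3) via y @ 0.3800
    (0,3) via x @ 0.6466  # hit
  → r_4 = 0.6466
beam 5: φ=90°, α=195°
  direction (-0.9659, -0.2588); cell (1,2); t to first gridline: x 0.5798, y 3.1296 (then +1.0353 / +3.8637)
    (0,2) via x @ 0.5798  # hit
  → r_5 = 0.5798

ranges = [1.4908, 1.3741, 2.1637, 0.6466, 0.5798]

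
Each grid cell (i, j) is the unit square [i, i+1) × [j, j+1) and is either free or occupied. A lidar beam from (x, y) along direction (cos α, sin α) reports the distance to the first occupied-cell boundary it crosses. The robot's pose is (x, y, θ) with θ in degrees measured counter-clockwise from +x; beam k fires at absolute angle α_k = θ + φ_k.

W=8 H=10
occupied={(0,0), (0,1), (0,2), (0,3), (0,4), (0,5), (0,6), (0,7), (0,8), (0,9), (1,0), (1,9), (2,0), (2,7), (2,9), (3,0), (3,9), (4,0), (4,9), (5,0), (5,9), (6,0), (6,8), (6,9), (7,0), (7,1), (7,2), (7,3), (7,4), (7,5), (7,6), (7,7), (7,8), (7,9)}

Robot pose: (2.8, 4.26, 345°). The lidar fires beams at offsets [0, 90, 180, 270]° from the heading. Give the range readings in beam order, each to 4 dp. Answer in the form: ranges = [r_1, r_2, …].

ranges = [4.3482, 4.9072, 1.8635, 3.3750]

beam 1: φ=0°, α=345°
  d=(0.9659,-0.2588)  start (2,4)  tX=0.2071 tY=1.0046  stride 1/|dx|=1.0353 1/|dy|=3.8637
    cross x-line → (3,4), t=0.2071
    cross y-line → (3,3), t=1.0046
    cross x-line → (4,3), t=1.2423
    cross x-line → (5,3), t=2.2776
    cross x-line → (6,3), t=3.3129
    cross x-line → (7,3), t=4.3482 (wall)
  → r_1 = 4.3482
beam 2: φ=90°, α=75°
  d=(0.2588,0.9659)  start (2,4)  tX=0.7727 tY=0.7661  stride 1/|dx|=3.8637 1/|dy|=1.0353
    cross y-line → (2,5), t=0.7661
    cross x-line → (3,5), t=0.7727
    cross y-line → (3,6), t=1.8014
    cross y-line → (3,7), t=2.8367
    cross y-line → (3,8), t=3.8719
    cross x-line → (4,8), t=4.6364
    cross y-line → (4,9), t=4.9072 (wall)
  → r_2 = 4.9072
beam 3: φ=180°, α=165°
  d=(-0.9659,0.2588)  start (2,4)  tX=0.8282 tY=2.8591  stride 1/|dx|=1.0353 1/|dy|=3.8637
    cross x-line → (1,4), t=0.8282
    cross x-line → (0,4), t=1.8635 (wall)
  → r_3 = 1.8635
beam 4: φ=270°, α=255°
  d=(-0.2588,-0.9659)  start (2,4)  tX=3.0910 tY=0.2692  stride 1/|dx|=3.8637 1/|dy|=1.0353
    cross y-line → (2,3), t=0.2692
    cross y-line → (2,2), t=1.3044
    cross y-line → (2,1), t=2.3397
    cross x-line → (1,1), t=3.0910
    cross y-line → (1,0), t=3.3750 (wall)
  → r_4 = 3.3750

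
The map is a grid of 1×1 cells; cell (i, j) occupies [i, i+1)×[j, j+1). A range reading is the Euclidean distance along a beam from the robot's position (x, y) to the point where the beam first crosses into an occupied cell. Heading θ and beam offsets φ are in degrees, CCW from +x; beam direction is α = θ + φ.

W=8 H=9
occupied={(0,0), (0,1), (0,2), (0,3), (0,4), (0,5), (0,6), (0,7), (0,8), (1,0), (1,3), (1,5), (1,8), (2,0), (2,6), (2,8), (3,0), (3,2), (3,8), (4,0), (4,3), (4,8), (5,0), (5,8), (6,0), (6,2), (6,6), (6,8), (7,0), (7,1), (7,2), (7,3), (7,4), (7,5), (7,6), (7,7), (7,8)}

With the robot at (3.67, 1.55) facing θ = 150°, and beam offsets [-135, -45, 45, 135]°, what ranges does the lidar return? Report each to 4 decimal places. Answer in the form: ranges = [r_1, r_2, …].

beam 1: φ=-135°, α=15°
  cosα=0.9659 sinα=0.2588 | (3,1) | tMaxX 0.3416 tMaxY 1.7387 | tΔX 1.0353 tΔY 3.8637
    t=0.3416 [x] (4,1)
    t=1.3769 [x] (5,1)
    t=1.7387 [y] (5,2)
    t=2.4122 [x] (6,2) — stop
  → r_1 = 2.4122
beam 2: φ=-45°, α=105°
  cosα=-0.2588 sinα=0.9659 | (3,1) | tMaxX 2.5887 tMaxY 0.4659 | tΔX 3.8637 tΔY 1.0353
    t=0.4659 [y] (3,2) — stop
  → r_2 = 0.4659
beam 3: φ=45°, α=195°
  cosα=-0.9659 sinα=-0.2588 | (3,1) | tMaxX 0.6936 tMaxY 2.1250 | tΔX 1.0353 tΔY 3.8637
    t=0.6936 [x] (2,1)
    t=1.7289 [x] (1,1)
    t=2.1250 [y] (1,0) — stop
  → r_3 = 2.1250
beam 4: φ=135°, α=285°
  cosα=0.2588 sinα=-0.9659 | (3,1) | tMaxX 1.2750 tMaxY 0.5694 | tΔX 3.8637 tΔY 1.0353
    t=0.5694 [y] (3,0) — stop
  → r_4 = 0.5694

ranges = [2.4122, 0.4659, 2.1250, 0.5694]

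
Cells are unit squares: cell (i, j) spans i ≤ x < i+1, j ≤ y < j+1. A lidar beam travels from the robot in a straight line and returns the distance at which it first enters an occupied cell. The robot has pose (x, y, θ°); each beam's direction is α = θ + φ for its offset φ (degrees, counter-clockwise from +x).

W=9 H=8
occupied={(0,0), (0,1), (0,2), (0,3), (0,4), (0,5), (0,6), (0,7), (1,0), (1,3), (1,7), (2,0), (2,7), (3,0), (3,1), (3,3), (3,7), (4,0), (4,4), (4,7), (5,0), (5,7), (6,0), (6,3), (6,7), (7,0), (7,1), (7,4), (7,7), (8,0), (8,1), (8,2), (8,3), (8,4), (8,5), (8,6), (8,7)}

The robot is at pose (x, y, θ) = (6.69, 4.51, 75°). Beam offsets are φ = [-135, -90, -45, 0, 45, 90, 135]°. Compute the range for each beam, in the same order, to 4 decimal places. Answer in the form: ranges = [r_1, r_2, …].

beam 1: φ=-135°, α=300°
  cosα=0.5000 sinα=-0.8660 | (6,4) | tMaxX 0.6200 tMaxY 0.5889 | tΔX 2.0000 tΔY 1.1547
    t=0.5889 [y] (6,3) — stop
  → r_1 = 0.5889
beam 2: φ=-90°, α=345°
  cosα=0.9659 sinα=-0.2588 | (6,4) | tMaxX 0.3209 tMaxY 1.9705 | tΔX 1.0353 tΔY 3.8637
    t=0.3209 [x] (7,4) — stop
  → r_2 = 0.3209
beam 3: φ=-45°, α=30°
  cosα=0.8660 sinα=0.5000 | (6,4) | tMaxX 0.3580 tMaxY 0.9800 | tΔX 1.1547 tΔY 2.0000
    t=0.3580 [x] (7,4) — stop
  → r_3 = 0.3580
beam 4: φ=0°, α=75°
  cosα=0.2588 sinα=0.9659 | (6,4) | tMaxX 1.1977 tMaxY 0.5073 | tΔX 3.8637 tΔY 1.0353
    t=0.5073 [y] (6,5)
    t=1.1977 [x] (7,5)
    t=1.5426 [y] (7,6)
    t=2.5778 [y] (7,7) — stop
  → r_4 = 2.5778
beam 5: φ=45°, α=120°
  cosα=-0.5000 sinα=0.8660 | (6,4) | tMaxX 1.3800 tMaxY 0.5658 | tΔX 2.0000 tΔY 1.1547
    t=0.5658 [y] (6,5)
    t=1.3800 [x] (5,5)
    t=1.7205 [y] (5,6)
    t=2.8752 [y] (5,7) — stop
  → r_5 = 2.8752
beam 6: φ=90°, α=165°
  cosα=-0.9659 sinα=0.2588 | (6,4) | tMaxX 0.7143 tMaxY 1.8932 | tΔX 1.0353 tΔY 3.8637
    t=0.7143 [x] (5,4)
    t=1.7496 [x] (4,4) — stop
  → r_6 = 1.7496
beam 7: φ=135°, α=210°
  cosα=-0.8660 sinα=-0.5000 | (6,4) | tMaxX 0.7967 tMaxY 1.0200 | tΔX 1.1547 tΔY 2.0000
    t=0.7967 [x] (5,4)
    t=1.0200 [y] (5,3)
    t=1.9514 [x] (4,3)
    t=3.0200 [y] (4,2)
    t=3.1061 [x] (3,2)
    t=4.2608 [x] (2,2)
    t=5.0200 [y] (2,1)
    t=5.4155 [x] (1,1)
    t=6.5702 [x] (0,1) — stop
  → r_7 = 6.5702

ranges = [0.5889, 0.3209, 0.3580, 2.5778, 2.8752, 1.7496, 6.5702]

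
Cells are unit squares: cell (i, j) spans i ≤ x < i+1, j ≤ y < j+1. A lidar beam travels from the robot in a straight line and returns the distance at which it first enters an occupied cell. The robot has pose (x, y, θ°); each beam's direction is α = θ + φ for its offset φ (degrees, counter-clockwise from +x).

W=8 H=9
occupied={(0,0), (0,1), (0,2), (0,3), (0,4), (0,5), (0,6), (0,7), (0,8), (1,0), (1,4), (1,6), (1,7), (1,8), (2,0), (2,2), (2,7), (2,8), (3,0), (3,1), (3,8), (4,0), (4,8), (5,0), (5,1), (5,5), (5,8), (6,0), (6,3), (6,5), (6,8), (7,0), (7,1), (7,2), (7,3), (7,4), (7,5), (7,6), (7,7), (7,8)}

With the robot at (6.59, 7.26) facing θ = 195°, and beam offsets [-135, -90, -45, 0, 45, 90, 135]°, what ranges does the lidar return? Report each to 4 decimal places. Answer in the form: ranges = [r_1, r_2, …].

beam 1: φ=-135°, α=60°
  direction (0.5000, 0.8660); cell (6,7); t to first gridline: x 0.8200, y 0.8545 (then +2.0000 / +1.1547)
    (7,7) via x @ 0.8200  # hit
  → r_1 = 0.8200
beam 2: φ=-90°, α=105°
  direction (-0.2588, 0.9659); cell (6,7); t to first gridline: x 2.2796, y 0.7661 (then +3.8637 / +1.0353)
    (6,8) via y @ 0.7661  # hit
  → r_2 = 0.7661
beam 3: φ=-45°, α=150°
  direction (-0.8660, 0.5000); cell (6,7); t to first gridline: x 0.6813, y 1.4800 (then +1.1547 / +2.0000)
    (5,7) via x @ 0.6813
    (5,8) via y @ 1.4800  # hit
  → r_3 = 1.4800
beam 4: φ=0°, α=195°
  direction (-0.9659, -0.2588); cell (6,7); t to first gridline: x 0.6108, y 1.0046 (then +1.0353 / +3.8637)
    (5,7) via x @ 0.6108
    (5,6) via y @ 1.0046
    (4,6) via x @ 1.6461
    (3,6) via x @ 2.6814
    (2,6) via x @ 3.7166
    (1,6) via x @ 4.7519  # hit
  → r_4 = 4.7519
beam 5: φ=45°, α=240°
  direction (-0.5000, -0.8660); cell (6,7); t to first gridline: x 1.1800, y 0.3002 (then +2.0000 / +1.1547)
    (6,6) via y @ 0.3002
    (5,6) via x @ 1.1800
    (5,5) via y @ 1.4549  # hit
  → r_5 = 1.4549
beam 6: φ=90°, α=285°
  direction (0.2588, -0.9659); cell (6,7); t to first gridline: x 1.5841, y 0.2692 (then +3.8637 / +1.0353)
    (6,6) via y @ 0.2692
    (6,5) via y @ 1.3044  # hit
  → r_6 = 1.3044
beam 7: φ=135°, α=330°
  direction (0.8660, -0.5000); cell (6,7); t to first gridline: x 0.4734, y 0.5200 (then +1.1547 / +2.0000)
    (7,7) via x @ 0.4734  # hit
  → r_7 = 0.4734

ranges = [0.8200, 0.7661, 1.4800, 4.7519, 1.4549, 1.3044, 0.4734]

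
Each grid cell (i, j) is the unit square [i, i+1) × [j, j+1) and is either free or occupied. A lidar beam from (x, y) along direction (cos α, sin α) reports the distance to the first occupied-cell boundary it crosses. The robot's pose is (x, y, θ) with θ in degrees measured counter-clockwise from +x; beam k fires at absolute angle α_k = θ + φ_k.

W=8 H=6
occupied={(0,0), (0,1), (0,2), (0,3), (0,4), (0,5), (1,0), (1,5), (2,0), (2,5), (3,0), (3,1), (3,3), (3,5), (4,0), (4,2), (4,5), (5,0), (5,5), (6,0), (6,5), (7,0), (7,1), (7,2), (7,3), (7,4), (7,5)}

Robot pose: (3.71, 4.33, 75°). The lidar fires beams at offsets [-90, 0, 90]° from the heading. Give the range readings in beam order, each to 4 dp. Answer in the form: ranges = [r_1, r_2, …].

beam 1: φ=-90°, α=345°
  dir = (cos 345°, sin 345°) = (0.9659, -0.2588); from cell (3,4)
  next x-line at t=0.3002, next y-line at t=1.2750; Δt_x=1.0353, Δt_y=3.8637
    x: enter (4,4) at t=0.3002
    y: enter (4,3) at t=1.2750
    x: enter (5,3) at t=1.3355
    x: enter (6,3) at t=2.3708
    x: enter (7,3) at t=3.4061 ← occupied
  → r_1 = 3.4061
beam 2: φ=0°, α=75°
  dir = (cos 75°, sin 75°) = (0.2588, 0.9659); from cell (3,4)
  next x-line at t=1.1205, next y-line at t=0.6936; Δt_x=3.8637, Δt_y=1.0353
    y: enter (3,5) at t=0.6936 ← occupied
  → r_2 = 0.6936
beam 3: φ=90°, α=165°
  dir = (cos 165°, sin 165°) = (-0.9659, 0.2588); from cell (3,4)
  next x-line at t=0.7350, next y-line at t=2.5887; Δt_x=1.0353, Δt_y=3.8637
    x: enter (2,4) at t=0.7350
    x: enter (1,4) at t=1.7703
    y: enter (1,5) at t=2.5887 ← occupied
  → r_3 = 2.5887

ranges = [3.4061, 0.6936, 2.5887]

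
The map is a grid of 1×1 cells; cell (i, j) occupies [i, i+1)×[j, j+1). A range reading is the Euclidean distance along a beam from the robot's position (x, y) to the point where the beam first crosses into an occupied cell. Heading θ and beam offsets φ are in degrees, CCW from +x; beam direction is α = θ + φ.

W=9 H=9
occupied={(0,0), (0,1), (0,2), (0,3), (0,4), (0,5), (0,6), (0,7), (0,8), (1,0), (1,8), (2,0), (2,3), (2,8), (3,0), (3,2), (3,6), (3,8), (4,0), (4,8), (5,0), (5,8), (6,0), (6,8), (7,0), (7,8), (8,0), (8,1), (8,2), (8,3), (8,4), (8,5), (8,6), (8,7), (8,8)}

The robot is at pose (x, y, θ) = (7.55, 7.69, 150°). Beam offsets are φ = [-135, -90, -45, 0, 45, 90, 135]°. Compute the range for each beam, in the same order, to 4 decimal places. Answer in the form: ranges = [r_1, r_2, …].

beam 1: φ=-135°, α=15°
  d=(0.9659,0.2588)  start (7,7)  tX=0.4659 tY=1.1977  stride 1/|dx|=1.0353 1/|dy|=3.8637
    cross x-line → (8,7), t=0.4659 (wall)
  → r_1 = 0.4659
beam 2: φ=-90°, α=60°
  d=(0.5000,0.8660)  start (7,7)  tX=0.9000 tY=0.3580  stride 1/|dx|=2.0000 1/|dy|=1.1547
    cross y-line → (7,8), t=0.3580 (wall)
  → r_2 = 0.3580
beam 3: φ=-45°, α=105°
  d=(-0.2588,0.9659)  start (7,7)  tX=2.1250 tY=0.3209  stride 1/|dx|=3.8637 1/|dy|=1.0353
    cross y-line → (7,8), t=0.3209 (wall)
  → r_3 = 0.3209
beam 4: φ=0°, α=150°
  d=(-0.8660,0.5000)  start (7,7)  tX=0.6351 tY=0.6200  stride 1/|dx|=1.1547 1/|dy|=2.0000
    cross y-line → (7,8), t=0.6200 (wall)
  → r_4 = 0.6200
beam 5: φ=45°, α=195°
  d=(-0.9659,-0.2588)  start (7,7)  tX=0.5694 tY=2.6660  stride 1/|dx|=1.0353 1/|dy|=3.8637
    cross x-line → (6,7), t=0.5694
    cross x-line → (5,7), t=1.6047
    cross x-line → (4,7), t=2.6400
    cross y-line → (4,6), t=2.6660
    cross x-line → (3,6), t=3.6752 (wall)
  → r_5 = 3.6752
beam 6: φ=90°, α=240°
  d=(-0.5000,-0.8660)  start (7,7)  tX=1.1000 tY=0.7967  stride 1/|dx|=2.0000 1/|dy|=1.1547
    cross y-line → (7,6), t=0.7967
    cross x-line → (6,6), t=1.1000
    cross y-line → (6,5), t=1.9514
    cross x-line → (5,5), t=3.1000
    cross y-line → (5,4), t=3.1061
    cross y-line → (5,3), t=4.2608
    cross x-line → (4,3), t=5.1000
    cross y-line → (4,2), t=5.4155
    cross y-line → (4,1), t=6.5702
    cross x-line → (3,1), t=7.1000
    cross y-line → (3,0), t=7.7249 (wall)
  → r_6 = 7.7249
beam 7: φ=135°, α=285°
  d=(0.2588,-0.9659)  start (7,7)  tX=1.7387 tY=0.7143  stride 1/|dx|=3.8637 1/|dy|=1.0353
    cross y-line → (7,6), t=0.7143
    cross x-line → (8,6), t=1.7387 (wall)
  → r_7 = 1.7387

ranges = [0.4659, 0.3580, 0.3209, 0.6200, 3.6752, 7.7249, 1.7387]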